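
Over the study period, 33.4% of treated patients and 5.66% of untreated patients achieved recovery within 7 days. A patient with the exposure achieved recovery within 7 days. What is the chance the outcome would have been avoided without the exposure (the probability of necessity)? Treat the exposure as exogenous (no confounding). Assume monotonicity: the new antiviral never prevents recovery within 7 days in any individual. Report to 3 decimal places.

PN ≈ 0.831

p₁ = 0.334, p₀ = 0.0566.
Under exogeneity and monotonicity, PN = (p₁ − p₀) / p₁.
PN = (0.334 − 0.0566) / 0.334 = 0.2774 / 0.334 ≈ 0.8305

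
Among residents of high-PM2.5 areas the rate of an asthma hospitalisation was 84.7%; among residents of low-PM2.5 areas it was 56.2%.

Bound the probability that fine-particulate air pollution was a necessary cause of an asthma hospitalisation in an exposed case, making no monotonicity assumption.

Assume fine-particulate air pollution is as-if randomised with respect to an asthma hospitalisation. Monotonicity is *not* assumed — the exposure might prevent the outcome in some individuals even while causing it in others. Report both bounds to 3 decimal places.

p₁ = 0.847, p₀ = 0.562.
Under exogeneity alone the bounds on PN are max{0,(p₁−p₀)/p₁} ≤ PN ≤ min{1,(1−p₀)/p₁}.
  lower = (p₁ − p₀)/p₁ = 0.285 / 0.847 ≈ 0.3365
  upper = min{1, (1 − p₀)/p₁} = 0.438 / 0.847 ≈ 0.5171

0.336 ≤ PN ≤ 0.517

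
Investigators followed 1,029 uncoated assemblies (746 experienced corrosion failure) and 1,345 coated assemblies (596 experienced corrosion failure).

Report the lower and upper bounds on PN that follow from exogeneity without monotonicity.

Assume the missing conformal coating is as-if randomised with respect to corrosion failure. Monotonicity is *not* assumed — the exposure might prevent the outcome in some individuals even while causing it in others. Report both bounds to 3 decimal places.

0.389 ≤ PN ≤ 0.768

p₁ = P(outcome | exposed) = 746/1029 = 0.72498
p₀ = P(outcome | unexposed) = 596/1345 = 0.44312
Under exogeneity alone the bounds on PN are max{0,(p₁−p₀)/p₁} ≤ PN ≤ min{1,(1−p₀)/p₁}.
  lower = (p₁ − p₀)/p₁ = 0.28185 / 0.72498 ≈ 0.3888
  upper = min{1, (1 − p₀)/p₁} = 0.55688 / 0.72498 ≈ 0.7681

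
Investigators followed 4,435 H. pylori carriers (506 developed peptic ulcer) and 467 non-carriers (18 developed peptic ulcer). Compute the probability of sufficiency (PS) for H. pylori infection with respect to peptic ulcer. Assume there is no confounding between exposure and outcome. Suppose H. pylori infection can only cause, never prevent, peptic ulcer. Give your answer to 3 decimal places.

PS ≈ 0.079

p₁ = P(outcome | exposed) = 506/4435 = 0.11409
p₀ = P(outcome | unexposed) = 18/467 = 0.038544
Under exogeneity and monotonicity, PS = (p₁ − p₀) / (1 − p₀).
PS = (0.11409 − 0.038544) / (1 − 0.038544) = 0.075549 / 0.96146 ≈ 0.0786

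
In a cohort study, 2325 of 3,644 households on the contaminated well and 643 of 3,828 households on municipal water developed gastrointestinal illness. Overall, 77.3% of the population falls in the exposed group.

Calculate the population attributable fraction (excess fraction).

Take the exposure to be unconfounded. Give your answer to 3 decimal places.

PAF ≈ 0.684

p₁ = P(outcome | exposed) = 2325/3644 = 0.63804
p₀ = P(outcome | unexposed) = 643/3828 = 0.16797
Overall risk P(Y=1) = π·p₁ + (1−π)·p₀ = 0.773×0.63804 + 0.227×0.16797 = 0.53133.
Under exogeneity, PAF = [P(Y=1) − p₀] / P(Y=1).
PAF = (0.53133 − 0.16797) / 0.53133 ≈ 0.6839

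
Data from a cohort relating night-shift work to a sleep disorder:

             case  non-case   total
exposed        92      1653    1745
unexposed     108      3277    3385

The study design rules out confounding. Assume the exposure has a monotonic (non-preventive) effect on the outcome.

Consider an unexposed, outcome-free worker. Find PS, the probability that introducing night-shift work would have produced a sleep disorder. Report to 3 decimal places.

p₁ = P(outcome | exposed) = 92/1745 = 0.052722
p₀ = P(outcome | unexposed) = 108/3385 = 0.031905
Under exogeneity and monotonicity, PS = (p₁ − p₀) / (1 − p₀).
PS = (0.052722 − 0.031905) / (1 − 0.031905) = 0.020817 / 0.96809 ≈ 0.0215

PS ≈ 0.022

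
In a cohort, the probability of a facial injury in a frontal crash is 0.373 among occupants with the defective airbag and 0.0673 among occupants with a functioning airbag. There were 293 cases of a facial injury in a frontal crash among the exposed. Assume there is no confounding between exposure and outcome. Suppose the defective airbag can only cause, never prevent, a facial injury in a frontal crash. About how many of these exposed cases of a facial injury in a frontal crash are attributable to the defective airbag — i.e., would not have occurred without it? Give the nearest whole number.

Let p₁ = 0.373, p₀ = 0.0673.
PN = (p₁ − p₀)/p₁ = (0.373 − 0.0673) / 0.373 ≈ 0.81957.
Attributable cases ≈ PN × (exposed cases) = 0.81957 × 293 ≈ 240.13.

about 240 cases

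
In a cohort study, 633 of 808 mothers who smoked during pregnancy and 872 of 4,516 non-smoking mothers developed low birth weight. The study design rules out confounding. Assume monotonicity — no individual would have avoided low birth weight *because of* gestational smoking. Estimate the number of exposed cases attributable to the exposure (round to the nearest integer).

p₁ = P(outcome | exposed) = 633/808 = 0.78342
p₀ = P(outcome | unexposed) = 872/4516 = 0.19309
PN = (p₁ − p₀)/p₁ = (0.78342 − 0.19309) / 0.78342 ≈ 0.75353.
Attributable cases ≈ PN × (exposed cases) = 0.75353 × 633 ≈ 476.98.

about 477 cases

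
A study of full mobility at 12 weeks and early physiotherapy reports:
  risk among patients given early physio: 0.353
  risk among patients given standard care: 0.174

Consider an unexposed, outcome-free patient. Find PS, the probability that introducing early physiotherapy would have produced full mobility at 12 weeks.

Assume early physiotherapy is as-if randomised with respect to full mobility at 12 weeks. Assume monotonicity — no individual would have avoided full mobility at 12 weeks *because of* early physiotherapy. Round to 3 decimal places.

Let p₁ = 0.353, p₀ = 0.174.
Under exogeneity and monotonicity, PS = (p₁ − p₀) / (1 − p₀).
PS = (0.353 − 0.174) / (1 − 0.174) = 0.179 / 0.826 ≈ 0.2167

PS ≈ 0.217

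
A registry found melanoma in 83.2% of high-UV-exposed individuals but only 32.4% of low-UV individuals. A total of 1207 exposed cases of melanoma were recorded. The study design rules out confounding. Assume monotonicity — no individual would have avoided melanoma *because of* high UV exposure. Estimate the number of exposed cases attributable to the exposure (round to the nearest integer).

about 737 cases

p₁ = 0.832, p₀ = 0.324.
PN = (p₁ − p₀)/p₁ = (0.832 − 0.324) / 0.832 ≈ 0.61058.
Attributable cases ≈ PN × (exposed cases) = 0.61058 × 1207 ≈ 736.97.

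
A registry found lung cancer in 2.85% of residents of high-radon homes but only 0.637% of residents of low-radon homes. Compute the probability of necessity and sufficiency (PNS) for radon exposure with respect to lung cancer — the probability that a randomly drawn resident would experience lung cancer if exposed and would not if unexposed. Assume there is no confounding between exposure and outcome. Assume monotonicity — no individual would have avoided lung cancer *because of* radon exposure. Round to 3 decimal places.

p₁ = 0.0285, p₀ = 0.00637.
Under exogeneity and monotonicity, PNS = p₁ − p₀.
PNS = 0.0285 − 0.00637 = 0.02213

PNS ≈ 0.022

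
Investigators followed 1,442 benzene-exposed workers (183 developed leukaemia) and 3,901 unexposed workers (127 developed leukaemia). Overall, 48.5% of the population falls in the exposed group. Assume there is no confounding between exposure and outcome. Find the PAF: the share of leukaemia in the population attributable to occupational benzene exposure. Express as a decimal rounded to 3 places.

PAF ≈ 0.584

p₁ = P(outcome | exposed) = 183/1442 = 0.12691
p₀ = P(outcome | unexposed) = 127/3901 = 0.032556
Overall risk P(Y=1) = π·p₁ + (1−π)·p₀ = 0.485×0.12691 + 0.515×0.032556 = 0.078316.
Under exogeneity, PAF = [P(Y=1) − p₀] / P(Y=1).
PAF = (0.078316 − 0.032556) / 0.078316 ≈ 0.5843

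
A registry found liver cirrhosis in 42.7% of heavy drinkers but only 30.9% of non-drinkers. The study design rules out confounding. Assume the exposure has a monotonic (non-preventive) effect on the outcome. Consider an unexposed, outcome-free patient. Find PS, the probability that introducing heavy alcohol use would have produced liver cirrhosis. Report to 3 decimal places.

p₁ = 0.427, p₀ = 0.309.
Under exogeneity and monotonicity, PS = (p₁ − p₀) / (1 − p₀).
PS = (0.427 − 0.309) / (1 − 0.309) = 0.118 / 0.691 ≈ 0.1708

PS ≈ 0.171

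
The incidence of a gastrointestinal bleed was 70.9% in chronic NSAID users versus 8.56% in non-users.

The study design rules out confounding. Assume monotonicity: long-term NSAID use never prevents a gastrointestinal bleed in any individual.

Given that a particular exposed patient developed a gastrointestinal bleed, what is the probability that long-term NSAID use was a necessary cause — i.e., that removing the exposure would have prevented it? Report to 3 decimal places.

p₁ = 0.709, p₀ = 0.0856.
Under exogeneity and monotonicity, PN = (p₁ − p₀) / p₁.
PN = (0.709 − 0.0856) / 0.709 = 0.6234 / 0.709 ≈ 0.8793

PN ≈ 0.879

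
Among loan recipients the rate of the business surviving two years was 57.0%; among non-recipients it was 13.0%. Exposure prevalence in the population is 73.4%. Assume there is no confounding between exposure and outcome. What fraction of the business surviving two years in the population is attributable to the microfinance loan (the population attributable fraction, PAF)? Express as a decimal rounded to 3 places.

p₁ = 0.57, p₀ = 0.13.
Overall risk P(Y=1) = π·p₁ + (1−π)·p₀ = 0.734×0.57 + 0.266×0.13 = 0.45296.
Under exogeneity, PAF = [P(Y=1) − p₀] / P(Y=1).
PAF = (0.45296 − 0.13) / 0.45296 ≈ 0.7130

PAF ≈ 0.713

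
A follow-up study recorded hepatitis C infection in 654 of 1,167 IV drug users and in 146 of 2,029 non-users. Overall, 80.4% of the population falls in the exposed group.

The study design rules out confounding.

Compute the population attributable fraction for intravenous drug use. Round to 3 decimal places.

p₁ = P(outcome | exposed) = 654/1167 = 0.56041
p₀ = P(outcome | unexposed) = 146/2029 = 0.071957
Overall risk P(Y=1) = π·p₁ + (1−π)·p₀ = 0.804×0.56041 + 0.196×0.071957 = 0.46467.
Under exogeneity, PAF = [P(Y=1) − p₀] / P(Y=1).
PAF = (0.46467 − 0.071957) / 0.46467 ≈ 0.8451

PAF ≈ 0.845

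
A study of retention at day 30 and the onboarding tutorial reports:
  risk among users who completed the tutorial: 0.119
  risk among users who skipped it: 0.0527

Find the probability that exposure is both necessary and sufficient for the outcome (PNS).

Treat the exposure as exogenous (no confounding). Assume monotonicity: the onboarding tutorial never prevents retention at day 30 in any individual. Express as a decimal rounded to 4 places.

Let p₁ = 0.119, p₀ = 0.0527.
Under exogeneity and monotonicity, PNS = p₁ − p₀.
PNS = 0.119 − 0.0527 = 0.0663

PNS ≈ 0.0663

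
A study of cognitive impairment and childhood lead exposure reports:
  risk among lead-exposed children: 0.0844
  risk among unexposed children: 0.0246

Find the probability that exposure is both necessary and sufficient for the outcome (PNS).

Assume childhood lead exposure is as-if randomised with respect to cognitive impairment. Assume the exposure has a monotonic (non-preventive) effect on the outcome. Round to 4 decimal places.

Let p₁ = 0.0844, p₀ = 0.0246.
Under exogeneity and monotonicity, PNS = p₁ − p₀.
PNS = 0.0844 − 0.0246 = 0.0598

PNS ≈ 0.0598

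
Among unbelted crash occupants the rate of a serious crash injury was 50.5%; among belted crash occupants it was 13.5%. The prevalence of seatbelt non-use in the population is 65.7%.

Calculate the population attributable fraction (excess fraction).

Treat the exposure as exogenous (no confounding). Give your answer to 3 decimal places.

PAF ≈ 0.643

p₁ = 0.505, p₀ = 0.135.
Overall risk P(Y=1) = π·p₁ + (1−π)·p₀ = 0.657×0.505 + 0.343×0.135 = 0.37809.
Under exogeneity, PAF = [P(Y=1) − p₀] / P(Y=1).
PAF = (0.37809 − 0.135) / 0.37809 ≈ 0.6429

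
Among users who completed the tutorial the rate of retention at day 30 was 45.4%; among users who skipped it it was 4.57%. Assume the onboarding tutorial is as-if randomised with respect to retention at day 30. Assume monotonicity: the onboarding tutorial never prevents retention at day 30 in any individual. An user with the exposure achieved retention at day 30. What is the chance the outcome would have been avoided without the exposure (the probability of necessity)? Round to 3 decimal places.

p₁ = 0.454, p₀ = 0.0457.
Under exogeneity and monotonicity, PN = (p₁ − p₀) / p₁.
PN = (0.454 − 0.0457) / 0.454 = 0.4083 / 0.454 ≈ 0.8993

PN ≈ 0.899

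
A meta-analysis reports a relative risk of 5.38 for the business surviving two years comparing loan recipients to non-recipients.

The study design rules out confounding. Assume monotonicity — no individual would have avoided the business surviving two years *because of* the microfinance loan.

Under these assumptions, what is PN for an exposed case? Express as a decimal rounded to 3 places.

PN ≈ 0.814

Under exogeneity and monotonicity, PN = (RR − 1) / RR = 1 − 1/RR.
PN = (5.38 − 1) / 5.38 = 4.38 / 5.38 ≈ 0.8141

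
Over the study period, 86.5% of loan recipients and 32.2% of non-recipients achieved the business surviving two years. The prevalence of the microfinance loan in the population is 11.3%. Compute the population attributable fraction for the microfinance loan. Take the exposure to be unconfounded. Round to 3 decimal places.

p₁ = 0.865, p₀ = 0.322.
Overall risk P(Y=1) = π·p₁ + (1−π)·p₀ = 0.113×0.865 + 0.887×0.322 = 0.38336.
Under exogeneity, PAF = [P(Y=1) − p₀] / P(Y=1).
PAF = (0.38336 − 0.322) / 0.38336 ≈ 0.1601

PAF ≈ 0.160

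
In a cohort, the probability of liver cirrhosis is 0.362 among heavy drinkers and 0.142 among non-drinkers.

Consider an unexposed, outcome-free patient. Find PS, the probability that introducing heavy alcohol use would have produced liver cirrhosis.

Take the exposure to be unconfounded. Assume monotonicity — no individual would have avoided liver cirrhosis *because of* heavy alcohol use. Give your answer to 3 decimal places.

Let p₁ = 0.362, p₀ = 0.142.
Under exogeneity and monotonicity, PS = (p₁ − p₀) / (1 − p₀).
PS = (0.362 − 0.142) / (1 − 0.142) = 0.22 / 0.858 ≈ 0.2564

PS ≈ 0.256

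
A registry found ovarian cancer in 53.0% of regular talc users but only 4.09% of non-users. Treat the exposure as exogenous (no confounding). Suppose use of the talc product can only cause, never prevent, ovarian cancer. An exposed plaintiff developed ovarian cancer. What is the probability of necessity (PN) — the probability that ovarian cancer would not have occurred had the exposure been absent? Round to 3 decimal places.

p₁ = 0.53, p₀ = 0.0409.
Under exogeneity and monotonicity, PN = (p₁ − p₀) / p₁.
PN = (0.53 − 0.0409) / 0.53 = 0.4891 / 0.53 ≈ 0.9228

PN ≈ 0.923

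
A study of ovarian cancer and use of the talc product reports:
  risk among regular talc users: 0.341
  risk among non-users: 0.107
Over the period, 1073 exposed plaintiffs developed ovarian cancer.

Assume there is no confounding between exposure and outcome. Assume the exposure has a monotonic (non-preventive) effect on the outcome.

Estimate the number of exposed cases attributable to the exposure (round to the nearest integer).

Let p₁ = 0.341, p₀ = 0.107.
PN = (p₁ − p₀)/p₁ = (0.341 − 0.107) / 0.341 ≈ 0.68622.
Attributable cases ≈ PN × (exposed cases) = 0.68622 × 1073 ≈ 736.31.

about 736 cases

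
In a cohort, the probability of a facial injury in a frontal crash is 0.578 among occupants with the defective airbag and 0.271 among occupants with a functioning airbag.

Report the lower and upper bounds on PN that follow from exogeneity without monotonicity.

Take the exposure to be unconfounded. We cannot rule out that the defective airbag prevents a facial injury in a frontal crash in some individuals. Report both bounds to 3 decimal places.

0.531 ≤ PN ≤ 1.000

Let p₁ = 0.578, p₀ = 0.271.
Under exogeneity alone the bounds on PN are max{0,(p₁−p₀)/p₁} ≤ PN ≤ min{1,(1−p₀)/p₁}.
  lower = (p₁ − p₀)/p₁ = 0.307 / 0.578 ≈ 0.5311
  upper = min{1, (1 − p₀)/p₁} = 0.729 / 0.578 ≈ 1.2612 → capped at 1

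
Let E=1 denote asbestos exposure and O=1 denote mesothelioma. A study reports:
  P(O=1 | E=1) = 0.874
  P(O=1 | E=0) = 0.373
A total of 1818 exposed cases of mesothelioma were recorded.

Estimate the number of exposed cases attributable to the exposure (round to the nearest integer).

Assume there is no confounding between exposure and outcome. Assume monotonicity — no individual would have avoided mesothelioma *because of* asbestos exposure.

about 1042 cases

Let p₁ = 0.874, p₀ = 0.373.
PN = (p₁ − p₀)/p₁ = (0.874 − 0.373) / 0.874 ≈ 0.57323.
Attributable cases ≈ PN × (exposed cases) = 0.57323 × 1818 ≈ 1042.13.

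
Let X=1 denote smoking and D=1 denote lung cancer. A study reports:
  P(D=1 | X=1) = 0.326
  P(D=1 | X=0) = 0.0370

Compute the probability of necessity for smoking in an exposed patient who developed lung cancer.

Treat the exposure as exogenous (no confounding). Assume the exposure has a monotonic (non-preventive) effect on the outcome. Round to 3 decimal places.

PN ≈ 0.887

Let p₁ = 0.326, p₀ = 0.037.
Under exogeneity and monotonicity, PN = (p₁ − p₀) / p₁.
PN = (0.326 − 0.037) / 0.326 = 0.289 / 0.326 ≈ 0.8865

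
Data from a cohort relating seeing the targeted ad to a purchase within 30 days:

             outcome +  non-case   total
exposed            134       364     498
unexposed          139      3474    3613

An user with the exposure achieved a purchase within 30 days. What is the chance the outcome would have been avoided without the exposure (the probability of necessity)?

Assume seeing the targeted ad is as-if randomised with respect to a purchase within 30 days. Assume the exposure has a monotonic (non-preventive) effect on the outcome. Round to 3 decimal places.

p₁ = P(outcome | exposed) = 134/498 = 0.26908
p₀ = P(outcome | unexposed) = 139/3613 = 0.038472
Under exogeneity and monotonicity, PN = (p₁ − p₀) / p₁.
PN = (0.26908 − 0.038472) / 0.26908 = 0.2306 / 0.26908 ≈ 0.8570

PN ≈ 0.857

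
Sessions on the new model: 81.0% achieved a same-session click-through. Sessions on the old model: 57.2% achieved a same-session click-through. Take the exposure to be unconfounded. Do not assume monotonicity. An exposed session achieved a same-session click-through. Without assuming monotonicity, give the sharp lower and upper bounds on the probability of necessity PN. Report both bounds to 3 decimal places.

p₁ = 0.81, p₀ = 0.572.
Under exogeneity alone the bounds on PN are max{0,(p₁−p₀)/p₁} ≤ PN ≤ min{1,(1−p₀)/p₁}.
  lower = (p₁ − p₀)/p₁ = 0.238 / 0.81 ≈ 0.2938
  upper = min{1, (1 − p₀)/p₁} = 0.428 / 0.81 ≈ 0.5284

0.294 ≤ PN ≤ 0.528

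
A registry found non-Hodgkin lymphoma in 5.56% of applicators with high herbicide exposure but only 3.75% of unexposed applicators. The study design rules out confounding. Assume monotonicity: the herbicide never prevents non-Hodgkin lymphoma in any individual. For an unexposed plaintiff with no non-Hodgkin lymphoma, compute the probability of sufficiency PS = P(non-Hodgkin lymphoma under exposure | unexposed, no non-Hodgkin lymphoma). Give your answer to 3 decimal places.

p₁ = 0.0556, p₀ = 0.0375.
Under exogeneity and monotonicity, PS = (p₁ − p₀) / (1 − p₀).
PS = (0.0556 − 0.0375) / (1 − 0.0375) = 0.0181 / 0.9625 ≈ 0.0188

PS ≈ 0.019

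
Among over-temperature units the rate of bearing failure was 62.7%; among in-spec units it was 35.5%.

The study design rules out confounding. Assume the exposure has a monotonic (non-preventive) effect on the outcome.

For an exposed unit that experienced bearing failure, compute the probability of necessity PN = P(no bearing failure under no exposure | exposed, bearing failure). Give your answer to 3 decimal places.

p₁ = 0.627, p₀ = 0.355.
Under exogeneity and monotonicity, PN = (p₁ − p₀) / p₁.
PN = (0.627 − 0.355) / 0.627 = 0.272 / 0.627 ≈ 0.4338

PN ≈ 0.434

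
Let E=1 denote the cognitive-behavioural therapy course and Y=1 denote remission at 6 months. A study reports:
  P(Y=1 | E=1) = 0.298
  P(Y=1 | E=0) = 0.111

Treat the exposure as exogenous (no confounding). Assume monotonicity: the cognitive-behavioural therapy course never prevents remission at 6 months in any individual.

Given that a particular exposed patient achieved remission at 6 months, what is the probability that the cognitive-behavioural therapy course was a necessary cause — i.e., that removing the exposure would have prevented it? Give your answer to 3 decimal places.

Let p₁ = 0.298, p₀ = 0.111.
Under exogeneity and monotonicity, PN = (p₁ − p₀) / p₁.
PN = (0.298 − 0.111) / 0.298 = 0.187 / 0.298 ≈ 0.6275

PN ≈ 0.628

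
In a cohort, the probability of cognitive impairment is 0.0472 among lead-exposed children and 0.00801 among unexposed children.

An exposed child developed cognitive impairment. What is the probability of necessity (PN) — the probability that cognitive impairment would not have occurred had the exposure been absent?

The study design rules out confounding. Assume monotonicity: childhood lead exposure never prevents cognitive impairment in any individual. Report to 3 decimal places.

PN ≈ 0.830

Let p₁ = 0.0472, p₀ = 0.00801.
Under exogeneity and monotonicity, PN = (p₁ − p₀) / p₁.
PN = (0.0472 − 0.00801) / 0.0472 = 0.03919 / 0.0472 ≈ 0.8303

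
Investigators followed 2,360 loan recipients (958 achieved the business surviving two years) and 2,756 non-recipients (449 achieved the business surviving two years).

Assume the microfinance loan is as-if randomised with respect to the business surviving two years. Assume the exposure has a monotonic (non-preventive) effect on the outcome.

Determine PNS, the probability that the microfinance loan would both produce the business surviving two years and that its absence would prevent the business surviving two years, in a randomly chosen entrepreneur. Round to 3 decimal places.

PNS ≈ 0.243

p₁ = P(outcome | exposed) = 958/2360 = 0.40593
p₀ = P(outcome | unexposed) = 449/2756 = 0.16292
Under exogeneity and monotonicity, PNS = p₁ − p₀.
PNS = 0.40593 − 0.16292 = 0.24301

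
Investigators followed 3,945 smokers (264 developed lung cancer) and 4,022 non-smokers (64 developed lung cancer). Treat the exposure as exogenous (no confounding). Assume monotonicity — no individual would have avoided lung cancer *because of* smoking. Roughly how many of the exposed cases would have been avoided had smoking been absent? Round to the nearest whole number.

about 201 cases

p₁ = P(outcome | exposed) = 264/3945 = 0.06692
p₀ = P(outcome | unexposed) = 64/4022 = 0.015912
PN = (p₁ − p₀)/p₁ = (0.06692 − 0.015912) / 0.06692 ≈ 0.76222.
Attributable cases ≈ PN × (exposed cases) = 0.76222 × 264 ≈ 201.23.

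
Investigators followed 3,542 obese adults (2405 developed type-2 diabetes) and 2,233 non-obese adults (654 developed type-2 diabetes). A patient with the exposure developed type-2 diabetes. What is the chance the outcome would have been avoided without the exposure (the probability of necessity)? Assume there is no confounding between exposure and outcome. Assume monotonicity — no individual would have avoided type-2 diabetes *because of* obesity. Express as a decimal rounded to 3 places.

PN ≈ 0.569

p₁ = P(outcome | exposed) = 2405/3542 = 0.67899
p₀ = P(outcome | unexposed) = 654/2233 = 0.29288
Under exogeneity and monotonicity, PN = (p₁ − p₀) / p₁.
PN = (0.67899 − 0.29288) / 0.67899 = 0.38612 / 0.67899 ≈ 0.5687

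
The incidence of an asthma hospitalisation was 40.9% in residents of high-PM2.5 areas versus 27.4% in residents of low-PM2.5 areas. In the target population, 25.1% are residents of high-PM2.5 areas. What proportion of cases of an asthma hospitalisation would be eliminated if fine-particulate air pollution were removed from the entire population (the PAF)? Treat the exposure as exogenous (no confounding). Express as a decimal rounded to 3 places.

PAF ≈ 0.110

p₁ = 0.409, p₀ = 0.274.
Overall risk P(Y=1) = π·p₁ + (1−π)·p₀ = 0.251×0.409 + 0.749×0.274 = 0.30788.
Under exogeneity, PAF = [P(Y=1) − p₀] / P(Y=1).
PAF = (0.30788 − 0.274) / 0.30788 ≈ 0.1101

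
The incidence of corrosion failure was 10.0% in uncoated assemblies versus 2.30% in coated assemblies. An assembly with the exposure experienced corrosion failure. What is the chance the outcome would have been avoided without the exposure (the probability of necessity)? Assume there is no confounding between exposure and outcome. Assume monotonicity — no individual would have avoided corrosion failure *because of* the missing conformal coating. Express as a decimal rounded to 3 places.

p₁ = 0.1, p₀ = 0.023.
Under exogeneity and monotonicity, PN = (p₁ − p₀) / p₁.
PN = (0.1 − 0.023) / 0.1 = 0.077 / 0.1 ≈ 0.7700

PN ≈ 0.770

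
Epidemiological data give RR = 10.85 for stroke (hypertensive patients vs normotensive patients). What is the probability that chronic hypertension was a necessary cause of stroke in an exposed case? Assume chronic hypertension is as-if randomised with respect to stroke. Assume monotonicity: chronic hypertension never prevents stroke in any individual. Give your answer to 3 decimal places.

Under exogeneity and monotonicity, PN = (RR − 1) / RR = 1 − 1/RR.
PN = (10.85 − 1) / 10.85 = 9.85 / 10.85 ≈ 0.9078

PN ≈ 0.908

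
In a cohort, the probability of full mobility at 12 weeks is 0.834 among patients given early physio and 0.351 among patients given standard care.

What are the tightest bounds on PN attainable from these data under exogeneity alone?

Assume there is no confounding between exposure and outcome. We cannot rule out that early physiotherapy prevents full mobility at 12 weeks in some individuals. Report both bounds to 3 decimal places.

Let p₁ = 0.834, p₀ = 0.351.
Under exogeneity alone the bounds on PN are max{0,(p₁−p₀)/p₁} ≤ PN ≤ min{1,(1−p₀)/p₁}.
  lower = (p₁ − p₀)/p₁ = 0.483 / 0.834 ≈ 0.5791
  upper = min{1, (1 − p₀)/p₁} = 0.649 / 0.834 ≈ 0.7782

0.579 ≤ PN ≤ 0.778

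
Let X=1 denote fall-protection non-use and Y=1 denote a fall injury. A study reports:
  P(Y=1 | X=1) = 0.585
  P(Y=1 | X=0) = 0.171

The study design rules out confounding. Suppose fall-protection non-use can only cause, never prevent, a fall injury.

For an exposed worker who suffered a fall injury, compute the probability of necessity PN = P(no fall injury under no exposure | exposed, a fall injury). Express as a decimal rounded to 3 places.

PN ≈ 0.708

Let p₁ = 0.585, p₀ = 0.171.
Under exogeneity and monotonicity, PN = (p₁ − p₀) / p₁.
PN = (0.585 − 0.171) / 0.585 = 0.414 / 0.585 ≈ 0.7077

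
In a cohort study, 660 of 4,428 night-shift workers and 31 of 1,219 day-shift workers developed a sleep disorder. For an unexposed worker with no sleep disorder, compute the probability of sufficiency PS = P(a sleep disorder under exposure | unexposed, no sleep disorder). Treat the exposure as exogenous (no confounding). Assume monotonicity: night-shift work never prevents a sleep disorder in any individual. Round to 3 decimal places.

PS ≈ 0.127

p₁ = P(outcome | exposed) = 660/4428 = 0.14905
p₀ = P(outcome | unexposed) = 31/1219 = 0.025431
Under exogeneity and monotonicity, PS = (p₁ − p₀) / (1 − p₀).
PS = (0.14905 − 0.025431) / (1 − 0.025431) = 0.12362 / 0.97457 ≈ 0.1268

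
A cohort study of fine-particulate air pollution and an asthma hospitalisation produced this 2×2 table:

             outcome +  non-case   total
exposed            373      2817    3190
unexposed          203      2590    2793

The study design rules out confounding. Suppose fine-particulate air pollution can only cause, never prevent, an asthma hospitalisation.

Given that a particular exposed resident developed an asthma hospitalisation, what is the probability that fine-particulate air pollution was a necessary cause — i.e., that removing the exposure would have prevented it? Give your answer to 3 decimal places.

PN ≈ 0.378

p₁ = P(outcome | exposed) = 373/3190 = 0.11693
p₀ = P(outcome | unexposed) = 203/2793 = 0.072682
Under exogeneity and monotonicity, PN = (p₁ − p₀) / p₁.
PN = (0.11693 − 0.072682) / 0.11693 = 0.044246 / 0.11693 ≈ 0.3784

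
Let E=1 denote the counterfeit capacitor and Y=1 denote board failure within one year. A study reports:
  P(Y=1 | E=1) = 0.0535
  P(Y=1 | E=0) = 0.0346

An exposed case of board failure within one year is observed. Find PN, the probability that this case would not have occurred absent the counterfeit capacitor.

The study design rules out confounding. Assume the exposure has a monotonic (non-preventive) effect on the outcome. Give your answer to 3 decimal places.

Let p₁ = 0.0535, p₀ = 0.0346.
Under exogeneity and monotonicity, PN = (p₁ − p₀) / p₁.
PN = (0.0535 − 0.0346) / 0.0535 = 0.0189 / 0.0535 ≈ 0.3533

PN ≈ 0.353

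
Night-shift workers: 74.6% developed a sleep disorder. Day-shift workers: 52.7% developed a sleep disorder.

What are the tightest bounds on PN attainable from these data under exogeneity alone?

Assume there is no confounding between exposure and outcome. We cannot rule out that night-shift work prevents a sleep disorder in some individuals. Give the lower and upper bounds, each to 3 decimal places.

0.294 ≤ PN ≤ 0.634

p₁ = 0.746, p₀ = 0.527.
Under exogeneity alone the bounds on PN are max{0,(p₁−p₀)/p₁} ≤ PN ≤ min{1,(1−p₀)/p₁}.
  lower = (p₁ − p₀)/p₁ = 0.219 / 0.746 ≈ 0.2936
  upper = min{1, (1 − p₀)/p₁} = 0.473 / 0.746 ≈ 0.6340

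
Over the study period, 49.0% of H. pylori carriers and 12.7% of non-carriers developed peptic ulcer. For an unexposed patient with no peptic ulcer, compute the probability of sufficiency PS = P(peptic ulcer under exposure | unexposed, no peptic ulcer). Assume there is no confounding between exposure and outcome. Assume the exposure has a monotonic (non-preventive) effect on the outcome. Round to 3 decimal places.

p₁ = 0.49, p₀ = 0.127.
Under exogeneity and monotonicity, PS = (p₁ − p₀) / (1 − p₀).
PS = (0.49 − 0.127) / (1 − 0.127) = 0.363 / 0.873 ≈ 0.4158

PS ≈ 0.416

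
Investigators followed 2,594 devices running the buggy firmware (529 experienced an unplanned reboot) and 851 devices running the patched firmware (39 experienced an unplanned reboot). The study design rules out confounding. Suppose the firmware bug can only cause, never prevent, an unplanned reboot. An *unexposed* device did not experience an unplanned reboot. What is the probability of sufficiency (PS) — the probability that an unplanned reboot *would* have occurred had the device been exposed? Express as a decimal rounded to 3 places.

p₁ = P(outcome | exposed) = 529/2594 = 0.20393
p₀ = P(outcome | unexposed) = 39/851 = 0.045828
Under exogeneity and monotonicity, PS = (p₁ − p₀) / (1 − p₀).
PS = (0.20393 − 0.045828) / (1 − 0.045828) = 0.1581 / 0.95417 ≈ 0.1657

PS ≈ 0.166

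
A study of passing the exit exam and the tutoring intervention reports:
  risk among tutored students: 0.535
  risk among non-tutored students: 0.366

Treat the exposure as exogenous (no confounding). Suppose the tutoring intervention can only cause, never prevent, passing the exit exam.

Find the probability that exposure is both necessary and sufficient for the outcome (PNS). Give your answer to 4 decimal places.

Let p₁ = 0.535, p₀ = 0.366.
Under exogeneity and monotonicity, PNS = p₁ − p₀.
PNS = 0.535 − 0.366 = 0.169

PNS ≈ 0.1690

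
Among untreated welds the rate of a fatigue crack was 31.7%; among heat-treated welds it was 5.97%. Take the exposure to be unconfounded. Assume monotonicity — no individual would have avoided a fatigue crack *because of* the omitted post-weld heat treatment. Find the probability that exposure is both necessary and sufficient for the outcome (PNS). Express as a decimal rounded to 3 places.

PNS ≈ 0.257

p₁ = 0.317, p₀ = 0.0597.
Under exogeneity and monotonicity, PNS = p₁ − p₀.
PNS = 0.317 − 0.0597 = 0.2573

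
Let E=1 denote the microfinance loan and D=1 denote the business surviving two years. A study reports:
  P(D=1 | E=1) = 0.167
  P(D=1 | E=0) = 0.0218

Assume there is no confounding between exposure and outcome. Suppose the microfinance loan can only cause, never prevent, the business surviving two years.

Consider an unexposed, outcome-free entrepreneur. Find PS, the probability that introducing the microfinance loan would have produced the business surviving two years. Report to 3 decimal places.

PS ≈ 0.148

Let p₁ = 0.167, p₀ = 0.0218.
Under exogeneity and monotonicity, PS = (p₁ − p₀) / (1 − p₀).
PS = (0.167 − 0.0218) / (1 − 0.0218) = 0.1452 / 0.9782 ≈ 0.1484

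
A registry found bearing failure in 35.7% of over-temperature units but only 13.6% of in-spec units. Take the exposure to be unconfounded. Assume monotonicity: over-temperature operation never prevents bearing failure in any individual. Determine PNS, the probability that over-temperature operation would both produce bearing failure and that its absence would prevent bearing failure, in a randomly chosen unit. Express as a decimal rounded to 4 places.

p₁ = 0.357, p₀ = 0.136.
Under exogeneity and monotonicity, PNS = p₁ − p₀.
PNS = 0.357 − 0.136 = 0.221

PNS ≈ 0.2210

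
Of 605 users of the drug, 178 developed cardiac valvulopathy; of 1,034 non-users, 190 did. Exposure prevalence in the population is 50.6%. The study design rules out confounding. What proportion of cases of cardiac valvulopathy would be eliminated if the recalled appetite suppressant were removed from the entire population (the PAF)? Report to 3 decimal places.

p₁ = P(outcome | exposed) = 178/605 = 0.29421
p₀ = P(outcome | unexposed) = 190/1034 = 0.18375
Overall risk P(Y=1) = π·p₁ + (1−π)·p₀ = 0.506×0.29421 + 0.494×0.18375 = 0.23965.
Under exogeneity, PAF = [P(Y=1) − p₀] / P(Y=1).
PAF = (0.23965 − 0.18375) / 0.23965 ≈ 0.2332

PAF ≈ 0.233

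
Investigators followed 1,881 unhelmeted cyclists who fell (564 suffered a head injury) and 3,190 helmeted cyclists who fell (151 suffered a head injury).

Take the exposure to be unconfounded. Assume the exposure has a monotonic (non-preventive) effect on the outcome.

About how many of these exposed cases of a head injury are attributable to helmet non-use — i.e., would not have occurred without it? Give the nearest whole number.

about 475 cases

p₁ = P(outcome | exposed) = 564/1881 = 0.29984
p₀ = P(outcome | unexposed) = 151/3190 = 0.047335
PN = (p₁ − p₀)/p₁ = (0.29984 − 0.047335) / 0.29984 ≈ 0.84213.
Attributable cases ≈ PN × (exposed cases) = 0.84213 × 564 ≈ 474.96.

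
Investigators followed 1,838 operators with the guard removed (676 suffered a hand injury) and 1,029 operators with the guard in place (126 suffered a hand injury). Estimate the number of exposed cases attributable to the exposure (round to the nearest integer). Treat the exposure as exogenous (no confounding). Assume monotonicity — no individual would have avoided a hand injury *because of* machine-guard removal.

about 451 cases

p₁ = P(outcome | exposed) = 676/1838 = 0.36779
p₀ = P(outcome | unexposed) = 126/1029 = 0.12245
PN = (p₁ − p₀)/p₁ = (0.36779 − 0.12245) / 0.36779 ≈ 0.66707.
Attributable cases ≈ PN × (exposed cases) = 0.66707 × 676 ≈ 450.94.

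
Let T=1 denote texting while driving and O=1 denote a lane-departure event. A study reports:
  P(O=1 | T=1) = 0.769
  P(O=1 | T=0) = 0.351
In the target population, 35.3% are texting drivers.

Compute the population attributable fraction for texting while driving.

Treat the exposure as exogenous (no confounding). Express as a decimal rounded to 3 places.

PAF ≈ 0.296

Let p₁ = 0.769, p₀ = 0.351.
Overall risk P(Y=1) = π·p₁ + (1−π)·p₀ = 0.353×0.769 + 0.647×0.351 = 0.49855.
Under exogeneity, PAF = [P(Y=1) − p₀] / P(Y=1).
PAF = (0.49855 − 0.351) / 0.49855 ≈ 0.2960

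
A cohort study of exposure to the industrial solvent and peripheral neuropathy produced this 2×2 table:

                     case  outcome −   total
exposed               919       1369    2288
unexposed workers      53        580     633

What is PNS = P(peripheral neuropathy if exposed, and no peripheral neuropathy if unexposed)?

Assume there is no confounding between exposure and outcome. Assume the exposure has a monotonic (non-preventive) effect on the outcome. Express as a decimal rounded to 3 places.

p₁ = P(outcome | exposed) = 919/2288 = 0.40166
p₀ = P(outcome | unexposed) = 53/633 = 0.083728
Under exogeneity and monotonicity, PNS = p₁ − p₀.
PNS = 0.40166 − 0.083728 = 0.31793

PNS ≈ 0.318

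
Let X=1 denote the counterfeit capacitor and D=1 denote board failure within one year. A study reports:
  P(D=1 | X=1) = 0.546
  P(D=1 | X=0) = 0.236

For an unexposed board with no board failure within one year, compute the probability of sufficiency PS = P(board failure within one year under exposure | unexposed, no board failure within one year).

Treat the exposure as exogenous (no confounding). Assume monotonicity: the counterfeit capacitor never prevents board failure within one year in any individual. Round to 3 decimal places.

PS ≈ 0.406

Let p₁ = 0.546, p₀ = 0.236.
Under exogeneity and monotonicity, PS = (p₁ − p₀) / (1 − p₀).
PS = (0.546 − 0.236) / (1 − 0.236) = 0.31 / 0.764 ≈ 0.4058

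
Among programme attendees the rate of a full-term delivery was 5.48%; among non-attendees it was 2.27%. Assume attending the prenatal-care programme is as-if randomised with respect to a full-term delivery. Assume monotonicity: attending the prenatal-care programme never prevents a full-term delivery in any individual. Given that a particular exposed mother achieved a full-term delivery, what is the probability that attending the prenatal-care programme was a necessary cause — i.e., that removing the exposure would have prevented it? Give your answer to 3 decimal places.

p₁ = 0.0548, p₀ = 0.0227.
Under exogeneity and monotonicity, PN = (p₁ − p₀) / p₁.
PN = (0.0548 − 0.0227) / 0.0548 = 0.0321 / 0.0548 ≈ 0.5858

PN ≈ 0.586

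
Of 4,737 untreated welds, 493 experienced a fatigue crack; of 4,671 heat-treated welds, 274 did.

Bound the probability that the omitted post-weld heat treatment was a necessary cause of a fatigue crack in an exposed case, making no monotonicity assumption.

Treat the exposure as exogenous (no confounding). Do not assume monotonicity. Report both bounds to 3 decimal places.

0.436 ≤ PN ≤ 1.000

p₁ = P(outcome | exposed) = 493/4737 = 0.10407
p₀ = P(outcome | unexposed) = 274/4671 = 0.05866
Under exogeneity alone the bounds on PN are max{0,(p₁−p₀)/p₁} ≤ PN ≤ min{1,(1−p₀)/p₁}.
  lower = (p₁ − p₀)/p₁ = 0.045414 / 0.10407 ≈ 0.4364
  upper = min{1, (1 − p₀)/p₁} = 0.94134 / 0.10407 ≈ 9.0449 → capped at 1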